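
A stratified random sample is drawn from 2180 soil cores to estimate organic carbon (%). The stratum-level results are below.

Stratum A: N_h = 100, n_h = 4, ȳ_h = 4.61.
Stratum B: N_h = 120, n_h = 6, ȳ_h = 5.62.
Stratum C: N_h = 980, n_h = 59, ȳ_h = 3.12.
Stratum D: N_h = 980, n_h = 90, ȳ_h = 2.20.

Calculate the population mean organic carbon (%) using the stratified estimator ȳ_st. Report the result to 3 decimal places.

ȳ_st ≈ 2.912

N = Σ N_h = 2180. Stratum weights W_h = N_h/N.
ȳ_st = (100·4.61 + 120·5.62 + 980·3.12 + 980·2.20) / 2180 = 2.91239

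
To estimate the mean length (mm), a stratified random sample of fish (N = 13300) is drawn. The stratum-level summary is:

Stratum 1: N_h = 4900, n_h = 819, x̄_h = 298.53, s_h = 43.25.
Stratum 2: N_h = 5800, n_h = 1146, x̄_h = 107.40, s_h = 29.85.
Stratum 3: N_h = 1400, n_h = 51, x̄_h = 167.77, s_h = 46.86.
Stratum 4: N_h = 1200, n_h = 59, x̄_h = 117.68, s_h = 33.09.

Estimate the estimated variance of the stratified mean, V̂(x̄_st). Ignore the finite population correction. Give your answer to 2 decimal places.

V̂(x̄_st) ≈ 1.09

V̂(x̄_st) = Σ W_h² s_h²/n_h, with W_h = N_h/N and N = 13300:
  stratum 1: (4900/13300)²·43.25²/819 = 0.310011
  stratum 2: (5800/13300)²·29.85²/1146 = 0.147862
  stratum 3: (1400/13300)²·46.86²/51 = 0.477076
  stratum 4: (1200/13300)²·33.09²/59 = 0.151078
V̂(x̄_st) = 1.08603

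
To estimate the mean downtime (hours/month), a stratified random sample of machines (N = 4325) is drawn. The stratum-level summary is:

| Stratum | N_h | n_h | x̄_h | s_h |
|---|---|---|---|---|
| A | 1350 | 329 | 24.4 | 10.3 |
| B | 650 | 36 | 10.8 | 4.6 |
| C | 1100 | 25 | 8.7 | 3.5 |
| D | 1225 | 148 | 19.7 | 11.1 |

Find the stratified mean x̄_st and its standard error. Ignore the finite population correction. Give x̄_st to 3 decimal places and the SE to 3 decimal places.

x̄_st = Σ W_h x̄_h = (1350·24.4 + 650·10.8 + 1100·8.7 + 1225·19.7)/4325 = 17.03179
V̂(x̄_st) = Σ W_h² s_h²/n_h, with W_h = N_h/N and N = 4325:
  stratum A: (1350/4325)²·10.3²/329 = 0.0314177
  stratum B: (650/4325)²·4.6²/36 = 0.013276
  stratum C: (1100/4325)²·3.5²/25 = 0.0316963
  stratum D: (1225/4325)²·11.1²/148 = 0.0667858
V̂(x̄_st) = 0.143176
SE(x̄_st) = √0.143176 = 0.378386

x̄_st ≈ 17.032, SE ≈ 0.378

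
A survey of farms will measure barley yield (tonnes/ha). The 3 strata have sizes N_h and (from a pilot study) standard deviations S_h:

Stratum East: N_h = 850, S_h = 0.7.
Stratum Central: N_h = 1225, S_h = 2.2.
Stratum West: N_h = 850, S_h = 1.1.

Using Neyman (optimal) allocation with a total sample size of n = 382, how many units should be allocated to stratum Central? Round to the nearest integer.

244

Neyman allocation: n_h = n · N_h S_h / Σ N_i S_i, with n = 382.
  stratum East: N_h·S_h = 850·0.7 = 595.00
  stratum Central: N_h·S_h = 1225·2.2 = 2695.00
  stratum West: N_h·S_h = 850·1.1 = 935.00
Σ N_h S_h = 4225.00
n for stratum Central = 382·2695.00/4225.00 = 243.666 → 244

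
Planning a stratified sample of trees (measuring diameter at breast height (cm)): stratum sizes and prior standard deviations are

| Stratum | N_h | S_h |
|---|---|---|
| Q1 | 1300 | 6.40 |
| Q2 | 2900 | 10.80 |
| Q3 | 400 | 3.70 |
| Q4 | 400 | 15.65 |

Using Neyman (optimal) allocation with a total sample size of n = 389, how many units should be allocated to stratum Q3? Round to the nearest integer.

12

Neyman allocation: n_h = n · N_h S_h / Σ N_i S_i, with n = 389.
  stratum Q1: N_h·S_h = 1300·6.40 = 8320.00
  stratum Q2: N_h·S_h = 2900·10.80 = 31320.00
  stratum Q3: N_h·S_h = 400·3.70 = 1480.00
  stratum Q4: N_h·S_h = 400·15.65 = 6260.00
Σ N_h S_h = 47380.00
n for stratum Q3 = 389·1480.00/47380.00 = 12.151 → 12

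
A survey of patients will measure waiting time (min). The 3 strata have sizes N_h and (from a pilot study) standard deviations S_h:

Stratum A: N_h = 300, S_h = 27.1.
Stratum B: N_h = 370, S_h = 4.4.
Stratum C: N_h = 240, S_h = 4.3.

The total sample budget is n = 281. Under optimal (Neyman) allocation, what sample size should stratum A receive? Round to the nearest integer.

Neyman allocation: n_h = n · N_h S_h / Σ N_i S_i, with n = 281.
  stratum A: N_h·S_h = 300·27.1 = 8130.00
  stratum B: N_h·S_h = 370·4.4 = 1628.00
  stratum C: N_h·S_h = 240·4.3 = 1032.00
Σ N_h S_h = 10790.00
n for stratum A = 281·8130.00/10790.00 = 211.727 → 212

212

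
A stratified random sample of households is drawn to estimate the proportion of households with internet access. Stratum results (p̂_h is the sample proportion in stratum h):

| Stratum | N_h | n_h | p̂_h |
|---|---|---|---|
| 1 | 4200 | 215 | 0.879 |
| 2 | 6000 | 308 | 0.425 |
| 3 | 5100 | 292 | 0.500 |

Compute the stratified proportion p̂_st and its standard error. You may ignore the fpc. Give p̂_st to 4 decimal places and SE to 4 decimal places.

N = 15300; stratum weights W_h = N_h/N.
p̂_st = Σ W_h p̂_h = (4200·0.879 + 6000·0.425 + 5100·0.500)/15300 = 0.57463
V̂(p̂_st) = Σ W_h² p̂_h(1−p̂_h)/(n_h−1):
  stratum 1: (4200/15300)²·0.879·0.121/214 = 3.74521e-05
  stratum 2: (6000/15300)²·0.425·0.575/307 = 0.000122416
  stratum 3: (5100/15300)²·0.500·0.500/291 = 9.54563e-05
V̂(p̂_st) = 0.000255324; SE = √V̂ = 0.0159789

p̂_st ≈ 0.5746, SE ≈ 0.0160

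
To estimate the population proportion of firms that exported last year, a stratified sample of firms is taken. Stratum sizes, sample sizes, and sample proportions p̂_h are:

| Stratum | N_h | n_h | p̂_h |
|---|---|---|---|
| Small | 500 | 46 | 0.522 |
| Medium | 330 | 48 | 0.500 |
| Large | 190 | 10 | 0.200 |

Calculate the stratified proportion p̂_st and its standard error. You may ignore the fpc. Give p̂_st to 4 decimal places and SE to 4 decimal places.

N = 1020; stratum weights W_h = N_h/N.
p̂_st = Σ W_h p̂_h = (500·0.522 + 330·0.500 + 190·0.200)/1020 = 0.45490
V̂(p̂_st) = Σ W_h² p̂_h(1−p̂_h)/(n_h−1):
  stratum Small: (500/1020)²·0.522·0.478/45 = 0.00133237
  stratum Medium: (330/1020)²·0.500·0.500/47 = 0.000556762
  stratum Large: (190/1020)²·0.200·0.800/9 = 0.000616857
V̂(p̂_st) = 0.00250599; SE = √V̂ = 0.0500599

p̂_st ≈ 0.4549, SE ≈ 0.0501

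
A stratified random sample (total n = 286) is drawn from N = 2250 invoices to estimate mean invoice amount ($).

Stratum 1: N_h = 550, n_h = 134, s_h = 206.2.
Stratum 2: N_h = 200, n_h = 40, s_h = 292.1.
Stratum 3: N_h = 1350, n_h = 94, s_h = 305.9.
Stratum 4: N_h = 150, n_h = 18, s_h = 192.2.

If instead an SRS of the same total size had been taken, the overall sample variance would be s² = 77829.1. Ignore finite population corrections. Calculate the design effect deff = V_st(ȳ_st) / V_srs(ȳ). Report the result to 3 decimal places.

deff ≈ 1.482

V̂(ȳ_st) = Σ W_h² s_h²/n_h, with W_h = N_h/N and N = 2250:
  stratum 1: (550/2250)²·206.2²/134 = 18.9598
  stratum 2: (200/2250)²·292.1²/40 = 16.8538
  stratum 3: (1350/2250)²·305.9²/94 = 358.372
  stratum 4: (150/2250)²·192.2²/18 = 9.1212
V_st = 403.306
V_srs = s²/n = 77829.1/286 = 272.13
deff = V_st / V_srs = 403.306/272.13 = 1.4820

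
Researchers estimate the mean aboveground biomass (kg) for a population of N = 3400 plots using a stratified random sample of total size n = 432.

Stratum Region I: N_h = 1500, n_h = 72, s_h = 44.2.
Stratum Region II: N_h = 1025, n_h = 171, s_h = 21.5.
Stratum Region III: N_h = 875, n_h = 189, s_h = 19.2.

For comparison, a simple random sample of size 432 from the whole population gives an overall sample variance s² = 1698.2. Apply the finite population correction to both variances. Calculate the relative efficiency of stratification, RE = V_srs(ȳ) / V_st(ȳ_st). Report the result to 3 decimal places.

RE ≈ 0.643

V̂(ȳ_st) = Σ W_h² (1 − n_h/N_h) s_h²/n_h, with W_h = N_h/N and N = 3400:
  stratum Region I: (1500/3400)²·(1 − 72/1500)·44.2²/72 = 5.02775
  stratum Region II: (1025/3400)²·(1 − 171/1025)·21.5²/171 = 0.204694
  stratum Region III: (875/3400)²·(1 − 189/875)·19.2²/189 = 0.101278
V_st = 5.33372
V_srs = (1 − 432/3400)·1698.2/432 = 3.43155
Relative efficiency = V_srs / V_st = 3.43155/5.33372 = 0.6434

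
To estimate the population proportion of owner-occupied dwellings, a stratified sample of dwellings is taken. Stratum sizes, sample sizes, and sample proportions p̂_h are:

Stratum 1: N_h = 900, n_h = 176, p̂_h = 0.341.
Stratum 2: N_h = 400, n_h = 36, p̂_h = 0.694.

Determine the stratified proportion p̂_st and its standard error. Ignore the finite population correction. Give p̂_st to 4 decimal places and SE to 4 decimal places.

p̂_st ≈ 0.4496, SE ≈ 0.0345

N = 1300; stratum weights W_h = N_h/N.
p̂_st = Σ W_h p̂_h = (900·0.341 + 400·0.694)/1300 = 0.44962
V̂(p̂_st) = Σ W_h² p̂_h(1−p̂_h)/(n_h−1):
  stratum 1: (900/1300)²·0.341·0.659/175 = 0.00061546
  stratum 2: (400/1300)²·0.694·0.306/35 = 0.000574442
V̂(p̂_st) = 0.0011899; SE = √V̂ = 0.034495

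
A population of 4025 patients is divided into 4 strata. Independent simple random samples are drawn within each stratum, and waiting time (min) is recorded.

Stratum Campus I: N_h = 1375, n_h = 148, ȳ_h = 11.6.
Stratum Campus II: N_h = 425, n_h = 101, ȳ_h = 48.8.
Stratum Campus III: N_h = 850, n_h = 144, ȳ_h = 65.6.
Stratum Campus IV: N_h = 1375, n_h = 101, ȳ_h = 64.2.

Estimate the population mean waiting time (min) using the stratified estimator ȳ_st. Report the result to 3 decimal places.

N = Σ N_h = 4025. Stratum weights W_h = N_h/N.
ȳ_st = (1375·11.6 + 425·48.8 + 850·65.6 + 1375·64.2) / 4025 = 44.90062

ȳ_st ≈ 44.901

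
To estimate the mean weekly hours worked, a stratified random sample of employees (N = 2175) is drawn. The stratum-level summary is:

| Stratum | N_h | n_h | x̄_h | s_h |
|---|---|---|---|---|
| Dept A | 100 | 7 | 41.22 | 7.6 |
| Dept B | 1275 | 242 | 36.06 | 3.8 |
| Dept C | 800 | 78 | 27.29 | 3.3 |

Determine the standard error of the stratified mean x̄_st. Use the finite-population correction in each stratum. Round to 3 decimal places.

SE(x̄_st) ≈ 0.223

V̂(x̄_st) = Σ W_h² (1 − n_h/N_h) s_h²/n_h, with W_h = N_h/N and N = 2175:
  stratum Dept A: (100/2175)²·(1 − 7/100)·7.6²/7 = 0.0162216
  stratum Dept B: (1275/2175)²·(1 − 242/1275)·3.8²/242 = 0.0166128
  stratum Dept C: (800/2175)²·(1 − 78/800)·3.3²/78 = 0.0170468
V̂(x̄_st) = 0.0498812
SE(x̄_st) = √0.0498812 = 0.223341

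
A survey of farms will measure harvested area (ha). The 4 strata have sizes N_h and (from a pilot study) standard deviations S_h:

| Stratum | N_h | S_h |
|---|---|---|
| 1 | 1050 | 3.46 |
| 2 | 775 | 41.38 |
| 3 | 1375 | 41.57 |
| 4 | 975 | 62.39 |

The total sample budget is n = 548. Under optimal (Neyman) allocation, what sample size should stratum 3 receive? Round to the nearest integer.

204

Neyman allocation: n_h = n · N_h S_h / Σ N_i S_i, with n = 548.
  stratum 1: N_h·S_h = 1050·3.46 = 3633.00
  stratum 2: N_h·S_h = 775·41.38 = 32069.50
  stratum 3: N_h·S_h = 1375·41.57 = 57158.75
  stratum 4: N_h·S_h = 975·62.39 = 60830.25
Σ N_h S_h = 153691.50
n for stratum 3 = 548·57158.75/153691.50 = 203.804 → 204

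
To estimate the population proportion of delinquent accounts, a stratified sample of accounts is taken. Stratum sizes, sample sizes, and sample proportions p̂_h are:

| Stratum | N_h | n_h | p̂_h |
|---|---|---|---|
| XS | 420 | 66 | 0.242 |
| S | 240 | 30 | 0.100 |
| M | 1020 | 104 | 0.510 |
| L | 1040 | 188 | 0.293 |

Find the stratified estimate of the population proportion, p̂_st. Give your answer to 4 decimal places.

N = 2720; stratum weights W_h = N_h/N.
p̂_st = Σ W_h p̂_h = (420·0.242 + 240·0.100 + 1020·0.510 + 1040·0.293)/2720 = 0.34947

p̂_st ≈ 0.3495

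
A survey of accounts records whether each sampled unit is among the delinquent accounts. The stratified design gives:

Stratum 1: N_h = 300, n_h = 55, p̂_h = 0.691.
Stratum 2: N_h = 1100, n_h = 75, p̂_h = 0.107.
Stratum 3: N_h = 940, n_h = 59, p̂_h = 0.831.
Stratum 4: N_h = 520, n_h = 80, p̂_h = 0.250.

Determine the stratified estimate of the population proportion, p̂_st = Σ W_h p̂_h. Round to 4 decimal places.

N = 2860; stratum weights W_h = N_h/N.
p̂_st = Σ W_h p̂_h = (300·0.691 + 1100·0.107 + 940·0.831 + 520·0.250)/2860 = 0.43222

p̂_st ≈ 0.4322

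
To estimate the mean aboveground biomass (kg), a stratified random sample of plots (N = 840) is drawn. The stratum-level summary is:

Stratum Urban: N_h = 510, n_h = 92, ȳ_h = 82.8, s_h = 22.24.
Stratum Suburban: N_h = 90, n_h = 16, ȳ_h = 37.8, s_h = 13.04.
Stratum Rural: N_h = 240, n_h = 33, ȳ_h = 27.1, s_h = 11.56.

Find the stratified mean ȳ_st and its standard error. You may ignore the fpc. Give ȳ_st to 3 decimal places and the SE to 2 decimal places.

ȳ_st ≈ 62.064, SE ≈ 1.56

ȳ_st = Σ W_h ȳ_h = (510·82.8 + 90·37.8 + 240·27.1)/840 = 62.06429
V̂(ȳ_st) = Σ W_h² s_h²/n_h, with W_h = N_h/N and N = 840:
  stratum Urban: (510/840)²·22.24²/92 = 1.98182
  stratum Suburban: (90/840)²·13.04²/16 = 0.122001
  stratum Rural: (240/840)²·11.56²/33 = 0.330572
V̂(ȳ_st) = 2.43439
SE(ȳ_st) = √2.43439 = 1.56025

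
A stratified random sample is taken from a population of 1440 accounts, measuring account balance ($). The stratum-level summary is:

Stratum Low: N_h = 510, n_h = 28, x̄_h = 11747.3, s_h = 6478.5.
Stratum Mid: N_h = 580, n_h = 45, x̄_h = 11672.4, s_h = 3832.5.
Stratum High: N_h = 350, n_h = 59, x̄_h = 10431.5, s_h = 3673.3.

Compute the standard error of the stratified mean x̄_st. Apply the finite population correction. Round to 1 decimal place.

V̂(x̄_st) = Σ W_h² (1 − n_h/N_h) s_h²/n_h, with W_h = N_h/N and N = 1440:
  stratum Low: (510/1440)²·(1 − 28/510)·6478.5²/28 = 177698
  stratum Mid: (580/1440)²·(1 − 45/580)·3832.5²/45 = 48843.7
  stratum High: (350/1440)²·(1 − 59/350)·3673.3²/59 = 11233
V̂(x̄_st) = 237775
SE(x̄_st) = √237775 = 487.622

SE(x̄_st) ≈ 487.6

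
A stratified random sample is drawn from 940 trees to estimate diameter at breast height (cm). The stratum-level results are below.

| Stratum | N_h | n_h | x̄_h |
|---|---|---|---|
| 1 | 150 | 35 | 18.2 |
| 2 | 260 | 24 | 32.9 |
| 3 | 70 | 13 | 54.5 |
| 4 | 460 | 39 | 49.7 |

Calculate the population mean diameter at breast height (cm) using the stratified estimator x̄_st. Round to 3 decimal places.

N = Σ N_h = 940. Stratum weights W_h = N_h/N.
x̄_st = (150·18.2 + 260·32.9 + 70·54.5 + 460·49.7) / 940 = 40.38404

x̄_st ≈ 40.384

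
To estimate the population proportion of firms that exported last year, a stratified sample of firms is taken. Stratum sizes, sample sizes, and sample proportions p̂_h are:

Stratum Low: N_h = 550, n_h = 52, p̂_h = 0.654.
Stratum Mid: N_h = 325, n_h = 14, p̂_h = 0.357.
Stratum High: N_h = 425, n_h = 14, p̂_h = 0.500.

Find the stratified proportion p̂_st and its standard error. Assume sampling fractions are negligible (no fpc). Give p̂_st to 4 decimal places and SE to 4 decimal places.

N = 1300; stratum weights W_h = N_h/N.
p̂_st = Σ W_h p̂_h = (550·0.654 + 325·0.357 + 425·0.500)/1300 = 0.52940
V̂(p̂_st) = Σ W_h² p̂_h(1−p̂_h)/(n_h−1):
  stratum Low: (550/1300)²·0.654·0.346/51 = 0.000794186
  stratum Mid: (325/1300)²·0.357·0.643/13 = 0.00110361
  stratum High: (425/1300)²·0.500·0.500/13 = 0.00205536
V̂(p̂_st) = 0.00395316; SE = √V̂ = 0.0628741

p̂_st ≈ 0.5294, SE ≈ 0.0629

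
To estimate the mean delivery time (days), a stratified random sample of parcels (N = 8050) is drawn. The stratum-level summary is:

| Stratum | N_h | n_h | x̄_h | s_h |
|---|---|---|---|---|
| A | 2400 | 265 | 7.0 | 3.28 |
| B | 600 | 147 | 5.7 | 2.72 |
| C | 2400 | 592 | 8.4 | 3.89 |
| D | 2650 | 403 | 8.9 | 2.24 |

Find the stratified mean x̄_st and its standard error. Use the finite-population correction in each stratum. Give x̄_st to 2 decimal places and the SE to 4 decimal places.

x̄_st = Σ W_h x̄_h = (2400·7.0 + 600·5.7 + 2400·8.4 + 2650·8.9)/8050 = 7.94596
V̂(x̄_st) = Σ W_h² (1 − n_h/N_h) s_h²/n_h, with W_h = N_h/N and N = 8050:
  stratum A: (2400/8050)²·(1 − 265/2400)·3.28²/265 = 0.0032101
  stratum B: (600/8050)²·(1 − 147/600)·2.72²/147 = 0.000211095
  stratum C: (2400/8050)²·(1 − 592/2400)·3.89²/592 = 0.00171157
  stratum D: (2650/8050)²·(1 − 403/2650)·2.24²/403 = 0.00114406
V̂(x̄_st) = 0.00627683
SE(x̄_st) = √0.00627683 = 0.0792265

x̄_st ≈ 7.95, SE ≈ 0.0792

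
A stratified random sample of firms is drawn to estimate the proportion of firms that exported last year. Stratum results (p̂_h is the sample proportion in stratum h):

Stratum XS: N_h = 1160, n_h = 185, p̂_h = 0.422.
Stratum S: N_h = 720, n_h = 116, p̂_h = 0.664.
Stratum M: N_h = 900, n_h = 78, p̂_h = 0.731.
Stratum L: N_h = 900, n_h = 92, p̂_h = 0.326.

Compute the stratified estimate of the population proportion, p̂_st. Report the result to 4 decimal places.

p̂_st ≈ 0.5214

N = 3680; stratum weights W_h = N_h/N.
p̂_st = Σ W_h p̂_h = (1160·0.422 + 720·0.664 + 900·0.731 + 900·0.326)/3680 = 0.52144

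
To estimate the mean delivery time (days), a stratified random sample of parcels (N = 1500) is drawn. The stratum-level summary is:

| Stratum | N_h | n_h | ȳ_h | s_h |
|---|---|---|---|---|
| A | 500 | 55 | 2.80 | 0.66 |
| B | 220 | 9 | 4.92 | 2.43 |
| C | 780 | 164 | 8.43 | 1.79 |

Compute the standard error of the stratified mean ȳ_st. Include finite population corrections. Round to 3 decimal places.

V̂(ȳ_st) = Σ W_h² (1 − n_h/N_h) s_h²/n_h, with W_h = N_h/N and N = 1500:
  stratum A: (500/1500)²·(1 − 55/500)·0.66²/55 = 0.0007832
  stratum B: (220/1500)²·(1 − 9/220)·2.43²/9 = 0.0135361
  stratum C: (780/1500)²·(1 − 164/780)·1.79²/164 = 0.0041721
V̂(ȳ_st) = 0.0184914
SE(ȳ_st) = √0.0184914 = 0.135983

SE(ȳ_st) ≈ 0.136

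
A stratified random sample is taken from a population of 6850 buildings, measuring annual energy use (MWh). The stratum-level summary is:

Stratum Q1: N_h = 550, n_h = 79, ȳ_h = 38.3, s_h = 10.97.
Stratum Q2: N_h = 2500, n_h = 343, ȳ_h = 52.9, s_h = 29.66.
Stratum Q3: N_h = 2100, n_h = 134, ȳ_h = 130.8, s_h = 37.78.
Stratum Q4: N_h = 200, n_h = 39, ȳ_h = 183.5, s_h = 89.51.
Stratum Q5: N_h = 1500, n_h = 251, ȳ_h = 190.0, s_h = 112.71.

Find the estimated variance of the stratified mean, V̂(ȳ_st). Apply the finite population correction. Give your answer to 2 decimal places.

V̂(ȳ_st) = Σ W_h² (1 − n_h/N_h) s_h²/n_h, with W_h = N_h/N and N = 6850:
  stratum Q1: (550/6850)²·(1 − 79/550)·10.97²/79 = 0.00840986
  stratum Q2: (2500/6850)²·(1 − 343/2500)·29.66²/343 = 0.294752
  stratum Q3: (2100/6850)²·(1 − 134/2100)·37.78²/134 = 0.937218
  stratum Q4: (200/6850)²·(1 − 39/200)·89.51²/39 = 0.140979
  stratum Q5: (1500/6850)²·(1 − 251/1500)·112.71²/251 = 2.0208
V̂(ȳ_st) = 3.40216

V̂(ȳ_st) ≈ 3.40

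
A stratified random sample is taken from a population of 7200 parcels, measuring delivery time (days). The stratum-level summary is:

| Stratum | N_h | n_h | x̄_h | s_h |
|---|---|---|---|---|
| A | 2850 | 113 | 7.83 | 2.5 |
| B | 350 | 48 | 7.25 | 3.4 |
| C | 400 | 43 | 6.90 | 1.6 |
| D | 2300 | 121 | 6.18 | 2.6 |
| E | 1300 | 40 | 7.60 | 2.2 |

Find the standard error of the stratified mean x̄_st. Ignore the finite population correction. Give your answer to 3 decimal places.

V̂(x̄_st) = Σ W_h² s_h²/n_h, with W_h = N_h/N and N = 7200:
  stratum A: (2850/7200)²·2.5²/113 = 0.00866615
  stratum B: (350/7200)²·3.4²/48 = 0.000569099
  stratum C: (400/7200)²·1.6²/43 = 0.00018375
  stratum D: (2300/7200)²·2.6²/121 = 0.00570101
  stratum E: (1300/7200)²·2.2²/40 = 0.00394464
V̂(x̄_st) = 0.0190647
SE(x̄_st) = √0.0190647 = 0.138075

SE(x̄_st) ≈ 0.138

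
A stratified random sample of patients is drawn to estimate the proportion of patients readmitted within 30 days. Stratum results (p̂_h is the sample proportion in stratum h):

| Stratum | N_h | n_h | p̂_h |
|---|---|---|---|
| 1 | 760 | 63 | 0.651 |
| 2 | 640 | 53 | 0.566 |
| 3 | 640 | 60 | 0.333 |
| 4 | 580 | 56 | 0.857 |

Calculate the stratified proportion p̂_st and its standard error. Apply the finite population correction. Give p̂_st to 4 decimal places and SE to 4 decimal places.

p̂_st ≈ 0.5982, SE ≈ 0.0290

N = 2620; stratum weights W_h = N_h/N.
p̂_st = Σ W_h p̂_h = (760·0.651 + 640·0.566 + 640·0.333 + 580·0.857)/2620 = 0.59816
V̂(p̂_st) = Σ W_h² (1 − n_h/N_h) p̂_h(1−p̂_h)/(n_h−1):
  stratum 1: (760/2620)²·(1 − 63/760)·0.651·0.349/62 = 0.000282786
  stratum 2: (640/2620)²·(1 − 53/640)·0.566·0.434/52 = 0.000258534
  stratum 3: (640/2620)²·(1 − 60/640)·0.333·0.667/59 = 0.000203575
  stratum 4: (580/2620)²·(1 − 56/580)·0.857·0.143/55 = 9.86531e-05
V̂(p̂_st) = 0.000843548; SE = √V̂ = 0.0290439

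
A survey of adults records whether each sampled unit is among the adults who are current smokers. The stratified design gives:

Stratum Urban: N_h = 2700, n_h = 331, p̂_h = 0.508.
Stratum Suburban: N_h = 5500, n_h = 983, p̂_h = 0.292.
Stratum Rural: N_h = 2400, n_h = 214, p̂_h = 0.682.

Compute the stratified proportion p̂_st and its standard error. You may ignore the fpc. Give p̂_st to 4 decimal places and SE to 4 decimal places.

p̂_st ≈ 0.4353, SE ≈ 0.0126

N = 10600; stratum weights W_h = N_h/N.
p̂_st = Σ W_h p̂_h = (2700·0.508 + 5500·0.292 + 2400·0.682)/10600 = 0.43532
V̂(p̂_st) = Σ W_h² p̂_h(1−p̂_h)/(n_h−1):
  stratum Urban: (2700/10600)²·0.508·0.492/330 = 4.91395e-05
  stratum Suburban: (5500/10600)²·0.292·0.708/982 = 5.66785e-05
  stratum Rural: (2400/10600)²·0.682·0.318/213 = 5.21967e-05
V̂(p̂_st) = 0.000158015; SE = √V̂ = 0.0125704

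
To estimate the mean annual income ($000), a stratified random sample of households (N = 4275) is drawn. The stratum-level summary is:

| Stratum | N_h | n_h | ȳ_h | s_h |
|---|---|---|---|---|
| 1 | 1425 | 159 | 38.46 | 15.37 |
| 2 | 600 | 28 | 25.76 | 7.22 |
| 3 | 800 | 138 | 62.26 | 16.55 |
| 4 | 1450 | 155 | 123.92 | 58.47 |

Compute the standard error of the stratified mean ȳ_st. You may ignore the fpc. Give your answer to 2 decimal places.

V̂(ȳ_st) = Σ W_h² s_h²/n_h, with W_h = N_h/N and N = 4275:
  stratum 1: (1425/4275)²·15.37²/159 = 0.165085
  stratum 2: (600/4275)²·7.22²/28 = 0.036673
  stratum 3: (800/4275)²·16.55²/138 = 0.0695064
  stratum 4: (1450/4275)²·58.47²/155 = 2.53745
V̂(ȳ_st) = 2.80872
SE(ȳ_st) = √2.80872 = 1.67592

SE(ȳ_st) ≈ 1.68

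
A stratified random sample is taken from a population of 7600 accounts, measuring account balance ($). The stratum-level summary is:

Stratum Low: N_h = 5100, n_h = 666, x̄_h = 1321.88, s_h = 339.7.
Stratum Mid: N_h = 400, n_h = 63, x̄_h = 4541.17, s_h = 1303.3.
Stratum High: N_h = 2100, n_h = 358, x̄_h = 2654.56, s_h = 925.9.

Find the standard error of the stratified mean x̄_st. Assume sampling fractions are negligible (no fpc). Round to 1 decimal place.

V̂(x̄_st) = Σ W_h² s_h²/n_h, with W_h = N_h/N and N = 7600:
  stratum Low: (5100/7600)²·339.7²/666 = 78.0243
  stratum Mid: (400/7600)²·1303.3²/63 = 74.6863
  stratum High: (2100/7600)²·925.9²/358 = 182.834
V̂(x̄_st) = 335.544
SE(x̄_st) = √335.544 = 18.3179

SE(x̄_st) ≈ 18.3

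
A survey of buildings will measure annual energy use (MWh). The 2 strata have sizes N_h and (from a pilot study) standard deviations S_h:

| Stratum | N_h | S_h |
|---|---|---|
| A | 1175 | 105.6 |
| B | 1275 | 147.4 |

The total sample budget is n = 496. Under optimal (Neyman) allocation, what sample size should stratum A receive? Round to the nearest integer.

197

Neyman allocation: n_h = n · N_h S_h / Σ N_i S_i, with n = 496.
  stratum A: N_h·S_h = 1175·105.6 = 124080.00
  stratum B: N_h·S_h = 1275·147.4 = 187935.00
Σ N_h S_h = 312015.00
n for stratum A = 496·124080.00/312015.00 = 197.246 → 197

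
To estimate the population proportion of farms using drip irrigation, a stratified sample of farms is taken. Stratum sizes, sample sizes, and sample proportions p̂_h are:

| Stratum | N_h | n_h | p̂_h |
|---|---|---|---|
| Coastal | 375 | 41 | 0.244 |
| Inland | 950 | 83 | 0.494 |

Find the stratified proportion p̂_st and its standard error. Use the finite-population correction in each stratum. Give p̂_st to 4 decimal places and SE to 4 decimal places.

p̂_st ≈ 0.4232, SE ≈ 0.0419

N = 1325; stratum weights W_h = N_h/N.
p̂_st = Σ W_h p̂_h = (375·0.244 + 950·0.494)/1325 = 0.42325
V̂(p̂_st) = Σ W_h² (1 − n_h/N_h) p̂_h(1−p̂_h)/(n_h−1):
  stratum Coastal: (375/1325)²·(1 − 41/375)·0.244·0.756/40 = 0.000329001
  stratum Inland: (950/1325)²·(1 − 83/950)·0.494·0.506/82 = 0.00143013
V̂(p̂_st) = 0.00175913; SE = √V̂ = 0.041942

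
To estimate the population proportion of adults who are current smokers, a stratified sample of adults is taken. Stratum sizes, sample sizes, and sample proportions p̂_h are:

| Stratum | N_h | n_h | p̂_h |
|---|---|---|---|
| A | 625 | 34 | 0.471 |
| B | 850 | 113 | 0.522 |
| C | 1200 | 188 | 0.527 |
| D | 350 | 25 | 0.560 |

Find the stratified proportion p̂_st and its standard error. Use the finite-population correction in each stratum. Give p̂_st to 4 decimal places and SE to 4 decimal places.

N = 3025; stratum weights W_h = N_h/N.
p̂_st = Σ W_h p̂_h = (625·0.471 + 850·0.522 + 1200·0.527 + 350·0.560)/3025 = 0.51784
V̂(p̂_st) = Σ W_h² (1 − n_h/N_h) p̂_h(1−p̂_h)/(n_h−1):
  stratum A: (625/3025)²·(1 − 34/625)·0.471·0.529/33 = 0.000304775
  stratum B: (850/3025)²·(1 − 113/850)·0.522·0.478/112 = 0.000152516
  stratum C: (1200/3025)²·(1 − 188/1200)·0.527·0.473/187 = 0.000176905
  stratum D: (350/3025)²·(1 − 25/350)·0.560·0.440/24 = 0.000127623
V̂(p̂_st) = 0.00076182; SE = √V̂ = 0.0276011

p̂_st ≈ 0.5178, SE ≈ 0.0276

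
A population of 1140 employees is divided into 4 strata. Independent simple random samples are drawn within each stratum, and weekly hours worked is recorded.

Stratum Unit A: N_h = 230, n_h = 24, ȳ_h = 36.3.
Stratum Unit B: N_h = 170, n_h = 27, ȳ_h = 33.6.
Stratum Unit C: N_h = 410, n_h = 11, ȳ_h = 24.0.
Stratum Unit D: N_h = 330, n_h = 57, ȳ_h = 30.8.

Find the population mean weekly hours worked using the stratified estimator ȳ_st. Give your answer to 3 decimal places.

ȳ_st ≈ 29.882

N = Σ N_h = 1140. Stratum weights W_h = N_h/N.
ȳ_st = (230·36.3 + 170·33.6 + 410·24.0 + 330·30.8) / 1140 = 29.88158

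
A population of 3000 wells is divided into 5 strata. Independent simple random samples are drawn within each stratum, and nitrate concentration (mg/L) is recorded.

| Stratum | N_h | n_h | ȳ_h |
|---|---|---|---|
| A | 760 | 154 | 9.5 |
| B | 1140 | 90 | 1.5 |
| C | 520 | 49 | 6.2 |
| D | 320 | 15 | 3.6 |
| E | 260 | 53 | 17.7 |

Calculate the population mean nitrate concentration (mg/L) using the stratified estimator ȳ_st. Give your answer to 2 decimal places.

N = Σ N_h = 3000. Stratum weights W_h = N_h/N.
ȳ_st = (760·9.5 + 1140·1.5 + 520·6.2 + 320·3.6 + 260·17.7) / 3000 = 5.9693

ȳ_st ≈ 5.97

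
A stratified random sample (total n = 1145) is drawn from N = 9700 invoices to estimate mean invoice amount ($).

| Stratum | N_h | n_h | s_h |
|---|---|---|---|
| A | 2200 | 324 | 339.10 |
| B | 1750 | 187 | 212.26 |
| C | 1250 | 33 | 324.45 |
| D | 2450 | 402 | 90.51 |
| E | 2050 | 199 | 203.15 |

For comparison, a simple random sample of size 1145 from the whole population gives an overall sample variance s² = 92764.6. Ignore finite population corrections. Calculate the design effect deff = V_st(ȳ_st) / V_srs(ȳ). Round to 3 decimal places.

V̂(ȳ_st) = Σ W_h² s_h²/n_h, with W_h = N_h/N and N = 9700:
  stratum A: (2200/9700)²·339.10²/324 = 18.2563
  stratum B: (1750/9700)²·212.26²/187 = 7.84201
  stratum C: (1250/9700)²·324.45²/33 = 52.9734
  stratum D: (2450/9700)²·90.51²/402 = 1.30004
  stratum E: (2050/9700)²·203.15²/199 = 9.26285
V_st = 89.6346
V_srs = s²/n = 92764.6/1145 = 81.0171
deff = V_st / V_srs = 89.6346/81.0171 = 1.1064

deff ≈ 1.106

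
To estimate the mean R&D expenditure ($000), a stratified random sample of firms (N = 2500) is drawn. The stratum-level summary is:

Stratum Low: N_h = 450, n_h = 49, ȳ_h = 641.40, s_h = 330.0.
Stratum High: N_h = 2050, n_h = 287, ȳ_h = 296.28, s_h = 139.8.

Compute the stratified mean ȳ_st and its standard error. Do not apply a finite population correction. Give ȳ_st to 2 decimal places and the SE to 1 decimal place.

ȳ_st ≈ 358.40, SE ≈ 10.9

ȳ_st = Σ W_h ȳ_h = (450·641.40 + 2050·296.28)/2500 = 358.40160
V̂(ȳ_st) = Σ W_h² s_h²/n_h, with W_h = N_h/N and N = 2500:
  stratum Low: (450/2500)²·330.0²/49 = 72.0073
  stratum High: (2050/2500)²·139.8²/287 = 45.7889
V̂(ȳ_st) = 117.796
SE(ȳ_st) = √117.796 = 10.8534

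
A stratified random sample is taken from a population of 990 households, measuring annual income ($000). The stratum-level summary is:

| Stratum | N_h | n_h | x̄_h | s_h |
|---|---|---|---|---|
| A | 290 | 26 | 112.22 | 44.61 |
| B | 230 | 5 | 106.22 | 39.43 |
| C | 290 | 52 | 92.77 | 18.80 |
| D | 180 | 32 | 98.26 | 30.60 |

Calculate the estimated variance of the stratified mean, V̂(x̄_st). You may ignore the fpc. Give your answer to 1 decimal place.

V̂(x̄_st) = Σ W_h² s_h²/n_h, with W_h = N_h/N and N = 990:
  stratum A: (290/990)²·44.61²/26 = 6.56775
  stratum B: (230/990)²·39.43²/5 = 16.783
  stratum C: (290/990)²·18.80²/52 = 0.583227
  stratum D: (180/990)²·30.60²/32 = 0.967314
V̂(x̄_st) = 24.9013

V̂(x̄_st) ≈ 24.9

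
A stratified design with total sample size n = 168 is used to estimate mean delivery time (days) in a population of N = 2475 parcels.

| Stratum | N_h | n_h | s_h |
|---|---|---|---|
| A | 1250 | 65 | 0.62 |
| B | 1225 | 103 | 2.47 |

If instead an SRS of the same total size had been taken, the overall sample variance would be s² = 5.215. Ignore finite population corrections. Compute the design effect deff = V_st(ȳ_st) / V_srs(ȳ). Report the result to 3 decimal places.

deff ≈ 0.516

V̂(ȳ_st) = Σ W_h² s_h²/n_h, with W_h = N_h/N and N = 2475:
  stratum A: (1250/2475)²·0.62²/65 = 0.00150848
  stratum B: (1225/2475)²·2.47²/103 = 0.0145104
V_st = 0.0160188
V_srs = s²/n = 5.215/168 = 0.0310417
deff = V_st / V_srs = 0.0160188/0.0310417 = 0.5160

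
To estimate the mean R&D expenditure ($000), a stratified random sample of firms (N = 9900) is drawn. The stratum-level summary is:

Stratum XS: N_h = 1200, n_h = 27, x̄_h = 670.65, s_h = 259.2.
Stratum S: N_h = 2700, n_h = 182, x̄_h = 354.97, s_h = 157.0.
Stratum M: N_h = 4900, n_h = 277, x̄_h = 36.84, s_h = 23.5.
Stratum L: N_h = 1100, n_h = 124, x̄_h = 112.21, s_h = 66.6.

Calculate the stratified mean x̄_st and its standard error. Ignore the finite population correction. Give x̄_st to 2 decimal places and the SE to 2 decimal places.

x̄_st ≈ 208.80, SE ≈ 6.90

x̄_st = Σ W_h x̄_h = (1200·670.65 + 2700·354.97 + 4900·36.84 + 1100·112.21)/9900 = 208.80263
V̂(x̄_st) = Σ W_h² s_h²/n_h, with W_h = N_h/N and N = 9900:
  stratum XS: (1200/9900)²·259.2²/27 = 36.5593
  stratum S: (2700/9900)²·157.0²/182 = 10.0736
  stratum M: (4900/9900)²·23.5²/277 = 0.488402
  stratum L: (1100/9900)²·66.6²/124 = 0.441613
V̂(x̄_st) = 47.563
SE(x̄_st) = √47.563 = 6.89659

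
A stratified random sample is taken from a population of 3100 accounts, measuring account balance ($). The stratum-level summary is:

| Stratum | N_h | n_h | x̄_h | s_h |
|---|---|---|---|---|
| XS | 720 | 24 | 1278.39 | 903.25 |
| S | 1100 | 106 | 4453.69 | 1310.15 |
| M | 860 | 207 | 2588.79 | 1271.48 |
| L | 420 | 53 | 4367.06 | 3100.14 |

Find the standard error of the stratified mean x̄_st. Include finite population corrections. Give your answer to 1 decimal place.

V̂(x̄_st) = Σ W_h² (1 − n_h/N_h) s_h²/n_h, with W_h = N_h/N and N = 3100:
  stratum XS: (720/3100)²·(1 − 24/720)·903.25²/24 = 1772.65
  stratum S: (1100/3100)²·(1 − 106/1100)·1310.15²/106 = 1842.43
  stratum M: (860/3100)²·(1 − 207/860)·1271.48²/207 = 456.391
  stratum L: (420/3100)²·(1 − 53/420)·3100.14²/53 = 2908.56
V̂(x̄_st) = 6980.04
SE(x̄_st) = √6980.04 = 83.5466

SE(x̄_st) ≈ 83.5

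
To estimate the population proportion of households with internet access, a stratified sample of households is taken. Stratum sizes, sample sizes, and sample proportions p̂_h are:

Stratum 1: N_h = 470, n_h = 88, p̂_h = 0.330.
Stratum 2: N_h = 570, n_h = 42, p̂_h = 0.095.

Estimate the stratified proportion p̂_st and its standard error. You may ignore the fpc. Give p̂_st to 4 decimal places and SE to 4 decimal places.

p̂_st ≈ 0.2012, SE ≈ 0.0339

N = 1040; stratum weights W_h = N_h/N.
p̂_st = Σ W_h p̂_h = (470·0.330 + 570·0.095)/1040 = 0.20120
V̂(p̂_st) = Σ W_h² p̂_h(1−p̂_h)/(n_h−1):
  stratum 1: (470/1040)²·0.330·0.670/87 = 0.000519037
  stratum 2: (570/1040)²·0.095·0.905/41 = 0.0006299
V̂(p̂_st) = 0.00114894; SE = √V̂ = 0.033896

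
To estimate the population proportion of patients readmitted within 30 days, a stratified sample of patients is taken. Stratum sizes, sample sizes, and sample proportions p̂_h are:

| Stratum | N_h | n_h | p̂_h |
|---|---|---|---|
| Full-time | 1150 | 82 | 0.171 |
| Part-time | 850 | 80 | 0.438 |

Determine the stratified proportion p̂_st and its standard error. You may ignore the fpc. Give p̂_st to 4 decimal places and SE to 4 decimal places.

N = 2000; stratum weights W_h = N_h/N.
p̂_st = Σ W_h p̂_h = (1150·0.171 + 850·0.438)/2000 = 0.28448
V̂(p̂_st) = Σ W_h² p̂_h(1−p̂_h)/(n_h−1):
  stratum Full-time: (1150/2000)²·0.171·0.829/81 = 0.00057863
  stratum Part-time: (850/2000)²·0.438·0.562/79 = 0.000562809
V̂(p̂_st) = 0.00114144; SE = √V̂ = 0.0337852

p̂_st ≈ 0.2845, SE ≈ 0.0338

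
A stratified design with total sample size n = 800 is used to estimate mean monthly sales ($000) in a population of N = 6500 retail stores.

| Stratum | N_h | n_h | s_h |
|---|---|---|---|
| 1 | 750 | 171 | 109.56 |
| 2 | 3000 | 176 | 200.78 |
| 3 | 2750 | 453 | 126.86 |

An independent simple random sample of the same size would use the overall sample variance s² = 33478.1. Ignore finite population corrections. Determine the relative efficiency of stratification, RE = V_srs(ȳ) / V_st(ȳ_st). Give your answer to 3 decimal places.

RE ≈ 0.746

V̂(ȳ_st) = Σ W_h² s_h²/n_h, with W_h = N_h/N and N = 6500:
  stratum 1: (750/6500)²·109.56²/171 = 0.934553
  stratum 2: (3000/6500)²·200.78²/176 = 48.7915
  stratum 3: (2750/6500)²·126.86²/453 = 6.35902
V_st = 56.0851
V_srs = s²/n = 33478.1/800 = 41.8476
Relative efficiency = V_srs / V_st = 41.8476/56.0851 = 0.7461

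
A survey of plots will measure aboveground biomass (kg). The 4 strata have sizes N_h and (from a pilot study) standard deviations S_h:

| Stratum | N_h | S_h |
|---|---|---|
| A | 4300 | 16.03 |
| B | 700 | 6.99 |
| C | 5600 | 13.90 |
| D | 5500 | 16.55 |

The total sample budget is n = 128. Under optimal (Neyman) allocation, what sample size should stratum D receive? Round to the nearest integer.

Neyman allocation: n_h = n · N_h S_h / Σ N_i S_i, with n = 128.
  stratum A: N_h·S_h = 4300·16.03 = 68929.00
  stratum B: N_h·S_h = 700·6.99 = 4893.00
  stratum C: N_h·S_h = 5600·13.90 = 77840.00
  stratum D: N_h·S_h = 5500·16.55 = 91025.00
Σ N_h S_h = 242687.00
n for stratum D = 128·91025.00/242687.00 = 48.009 → 48

48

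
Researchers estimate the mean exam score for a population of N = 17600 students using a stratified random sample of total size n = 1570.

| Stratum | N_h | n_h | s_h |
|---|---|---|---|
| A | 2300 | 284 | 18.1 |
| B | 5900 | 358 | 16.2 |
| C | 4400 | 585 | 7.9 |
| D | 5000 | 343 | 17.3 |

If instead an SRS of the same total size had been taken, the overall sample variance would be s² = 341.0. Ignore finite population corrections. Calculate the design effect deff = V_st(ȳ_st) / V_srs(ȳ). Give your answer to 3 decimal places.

deff ≈ 0.825

V̂(ȳ_st) = Σ W_h² s_h²/n_h, with W_h = N_h/N and N = 17600:
  stratum A: (2300/17600)²·18.1²/284 = 0.0197001
  stratum B: (5900/17600)²·16.2²/358 = 0.0823807
  stratum C: (4400/17600)²·7.9²/585 = 0.00666774
  stratum D: (5000/17600)²·17.3²/343 = 0.0704227
V_st = 0.179171
V_srs = s²/n = 341.0/1570 = 0.217197
deff = V_st / V_srs = 0.179171/0.217197 = 0.8249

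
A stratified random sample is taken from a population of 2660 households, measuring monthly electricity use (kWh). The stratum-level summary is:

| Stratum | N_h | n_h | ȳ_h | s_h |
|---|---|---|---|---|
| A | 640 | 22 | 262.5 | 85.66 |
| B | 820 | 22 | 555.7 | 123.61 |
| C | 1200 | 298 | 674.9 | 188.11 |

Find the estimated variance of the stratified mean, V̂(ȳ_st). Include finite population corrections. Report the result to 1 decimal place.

V̂(ȳ_st) = Σ W_h² (1 − n_h/N_h) s_h²/n_h, with W_h = N_h/N and N = 2660:
  stratum A: (640/2660)²·(1 − 22/640)·85.66²/22 = 18.644
  stratum B: (820/2660)²·(1 − 22/820)·123.61²/22 = 64.23
  stratum C: (1200/2660)²·(1 − 298/1200)·188.11²/298 = 18.1649
V̂(ȳ_st) = 101.039

V̂(ȳ_st) ≈ 101.0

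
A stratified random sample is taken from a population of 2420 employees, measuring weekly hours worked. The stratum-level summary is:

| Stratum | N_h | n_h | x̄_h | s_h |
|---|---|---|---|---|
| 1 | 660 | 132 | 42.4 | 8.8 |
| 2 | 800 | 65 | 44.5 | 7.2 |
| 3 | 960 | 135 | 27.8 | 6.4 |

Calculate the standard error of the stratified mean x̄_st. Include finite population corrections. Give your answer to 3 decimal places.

V̂(x̄_st) = Σ W_h² (1 − n_h/N_h) s_h²/n_h, with W_h = N_h/N and N = 2420:
  stratum 1: (660/2420)²·(1 − 132/660)·8.8²/132 = 0.0349091
  stratum 2: (800/2420)²·(1 − 65/800)·7.2²/65 = 0.0800752
  stratum 3: (960/2420)²·(1 − 135/960)·6.4²/135 = 0.0410318
V̂(x̄_st) = 0.156016
SE(x̄_st) = √0.156016 = 0.394989

SE(x̄_st) ≈ 0.395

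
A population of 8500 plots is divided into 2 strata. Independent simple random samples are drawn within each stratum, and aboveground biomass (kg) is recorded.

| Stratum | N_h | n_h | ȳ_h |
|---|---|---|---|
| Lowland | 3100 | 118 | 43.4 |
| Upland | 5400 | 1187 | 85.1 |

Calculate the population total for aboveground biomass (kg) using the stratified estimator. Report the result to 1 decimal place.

τ̂_st = Σ N_h ȳ_h = 3100·43.4 + 5400·85.1 = 594080.0

τ̂_st ≈ 594080.0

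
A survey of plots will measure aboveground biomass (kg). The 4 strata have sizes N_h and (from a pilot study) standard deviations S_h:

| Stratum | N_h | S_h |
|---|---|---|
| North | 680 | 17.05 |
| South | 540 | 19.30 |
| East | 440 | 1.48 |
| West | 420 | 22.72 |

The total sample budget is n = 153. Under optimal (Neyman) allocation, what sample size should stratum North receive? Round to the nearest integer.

55

Neyman allocation: n_h = n · N_h S_h / Σ N_i S_i, with n = 153.
  stratum North: N_h·S_h = 680·17.05 = 11594.00
  stratum South: N_h·S_h = 540·19.30 = 10422.00
  stratum East: N_h·S_h = 440·1.48 = 651.20
  stratum West: N_h·S_h = 420·22.72 = 9542.40
Σ N_h S_h = 32209.60
n for stratum North = 153·11594.00/32209.60 = 55.073 → 55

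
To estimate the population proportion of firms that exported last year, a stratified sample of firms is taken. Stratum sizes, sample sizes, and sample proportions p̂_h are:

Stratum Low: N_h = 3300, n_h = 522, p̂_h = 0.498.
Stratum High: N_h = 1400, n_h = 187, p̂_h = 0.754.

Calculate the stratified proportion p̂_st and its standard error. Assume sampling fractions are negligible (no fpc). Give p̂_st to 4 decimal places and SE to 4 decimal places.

p̂_st ≈ 0.5743, SE ≈ 0.0180

N = 4700; stratum weights W_h = N_h/N.
p̂_st = Σ W_h p̂_h = (3300·0.498 + 1400·0.754)/4700 = 0.57426
V̂(p̂_st) = Σ W_h² p̂_h(1−p̂_h)/(n_h−1):
  stratum Low: (3300/4700)²·0.498·0.502/521 = 0.000236552
  stratum High: (1400/4700)²·0.754·0.246/186 = 8.84818e-05
V̂(p̂_st) = 0.000325034; SE = √V̂ = 0.0180287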